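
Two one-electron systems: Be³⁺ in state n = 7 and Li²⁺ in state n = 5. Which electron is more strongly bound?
Li²⁺ at n = 5 (E = -4.89805 eV)

Using E_n = -13.6057 Z² / n² eV:

Be³⁺ (Z = 4) at n = 7:
E = -13.6057 × 4² / 7² = -13.6057 × 16 / 49 = -4.44267755 eV

Li²⁺ (Z = 3) at n = 5:
E = -13.6057 × 3² / 5² = -13.6057 × 9 / 25 = -4.89805200 eV

Since -4.89805200 eV < -4.44267755 eV,
Li²⁺ at n = 5 is more tightly bound (requires more energy to ionize).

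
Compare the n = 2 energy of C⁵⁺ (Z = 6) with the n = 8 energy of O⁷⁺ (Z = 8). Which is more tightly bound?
C⁵⁺ at n = 2 (E = -122.451300 eV)

Using E_n = -13.6057 Z² / n² eV:

C⁵⁺ (Z = 6) at n = 2:
E = -13.6057 × 6² / 2² = -13.6057 × 36 / 4 = -122.451300000 eV

O⁷⁺ (Z = 8) at n = 8:
E = -13.6057 × 8² / 8² = -13.6057 × 64 / 64 = -13.605700000 eV

Since -122.451300000 eV < -13.605700000 eV,
C⁵⁺ at n = 2 is more tightly bound (requires more energy to ionize).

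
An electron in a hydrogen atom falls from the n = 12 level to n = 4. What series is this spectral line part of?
Brackett series

The spectral series in hydrogen are named based on the final (lower) energy level:
- Lyman series: n_final = 1 (ultraviolet)
- Balmer series: n_final = 2 (visible/near-UV)
- Paschen series: n_final = 3 (infrared)
- Brackett series: n_final = 4 (infrared)
- Pfund series: n_final = 5 (far infrared)

Since this transition ends at n = 4, it belongs to the Brackett series.

For reference, this 12 → 4 line has photon energy
ΔE = 13.6057 eV × (1/4² - 1/12²) = 0.75587222222 eV,
corresponding to wavelength λ = hc/ΔE = 1239.84 eV·nm / 0.75587222222 eV = 1640.27724 nm in the infrared region.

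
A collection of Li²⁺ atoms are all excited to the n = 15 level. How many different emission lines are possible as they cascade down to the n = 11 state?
10

The electron can occupy levels n = 11, 12, ..., 15 during de-excitation — that is m = 15 - 11 + 1 = 5 distinct levels.

The number of distinct spectral lines equals the number of ways to choose 2 of these m levels (each pair gives one possible emission transition):

Number of lines = m(m-1)/2 = 5×4/2 = 10

These correspond to all possible transitions between the 5 levels:
15 → 14, 15 → 13, 15 → 12, 15 → 11, 14 → 13, 14 → 12, 14 → 11, 13 → 12...

Each transition produces a photon with a unique energy (and thus wavelength). This count does not depend on Z.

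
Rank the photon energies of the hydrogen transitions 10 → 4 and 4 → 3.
10 → 4

Calculate the energy for each transition:

Transition 10 → 4:
ΔE₁ = |E_4 - E_10| = |-13.6057/4² - (-13.6057/10²)|
ΔE₁ = |-0.850356250 - (-0.136057000)| = 0.714299 eV

Transition 4 → 3:
ΔE₂ = |E_3 - E_4| = |-13.6057/3² - (-13.6057/4²)|
ΔE₂ = |-1.511744444 - (-0.850356250)| = 0.661388 eV

Since 0.714299 eV > 0.661388 eV, the transition 10 → 4 emits the more energetic photon.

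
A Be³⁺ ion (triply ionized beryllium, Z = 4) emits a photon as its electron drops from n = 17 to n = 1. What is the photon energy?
216.93794 eV

The energy levels are E_n = -13.6057 Z² eV / n².

Energy at n = 17: E_17 = -13.6057 × 4² / 17² = -0.75325675 eV
Energy at n = 1: E_1 = -13.6057 × 4² / 1² = -217.69120000 eV

For emission (electron falling to lower state), the photon energy is:
E_photon = E_17 - E_1 = |-0.75325675 - (-217.69120000)|
E_photon = 216.93794 eV

This energy is carried away by the emitted photon.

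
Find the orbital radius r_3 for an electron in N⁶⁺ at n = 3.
0.06804 nm (or 0.68037 Å)

The Bohr radius formula is:
r_n = n² a₀ / Z

where a₀ = 0.05291772 nm is the Bohr radius.

For N⁶⁺ (Z = 7) at n = 3:
r_3 = 3² × 0.05291772 nm / 7
r_3 = 9 × 0.05291772 nm / 7
r_3 = 0.476259 nm / 7
r_3 = 0.06804 nm

The electron orbits at approximately 0.06804 nm from the nucleus.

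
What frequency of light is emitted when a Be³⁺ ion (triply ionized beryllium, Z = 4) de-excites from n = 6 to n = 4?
1.82769e+15 Hz

First, find the transition energy:
E_6 = -13.6057 × 4² / 6² = -6.04697778 eV
E_4 = -13.6057 × 4² / 4² = -13.60570000 eV
|ΔE| = |E_4 - E_6| = 7.55872222 eV

Convert to Joules: E = 7.55872222 eV × (1.602177 × 10⁻¹⁹ J/eV) = 1.2110411e-18 J

Using E = hf:
f = E/h = 1.2110411e-18 J / (6.62607 × 10⁻³⁴ J·s)
f = 1.82769e+15 Hz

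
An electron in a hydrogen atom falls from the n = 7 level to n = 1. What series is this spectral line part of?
Lyman series

The spectral series in hydrogen are named based on the final (lower) energy level:
- Lyman series: n_final = 1 (ultraviolet)
- Balmer series: n_final = 2 (visible/near-UV)
- Paschen series: n_final = 3 (infrared)
- Brackett series: n_final = 4 (infrared)
- Pfund series: n_final = 5 (far infrared)

Since this transition ends at n = 1, it belongs to the Lyman series.

For reference, this 7 → 1 line has photon energy
ΔE = 13.6057 eV × (1/1² - 1/7²) = 13.32803265 eV,
corresponding to wavelength λ = hc/ΔE = 1239.84 eV·nm / 13.32803265 eV = 93.024982 nm in the ultraviolet region.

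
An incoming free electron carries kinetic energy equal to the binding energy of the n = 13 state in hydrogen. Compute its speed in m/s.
1.683e+05 m/s (or 0.05613% of c)

The binding energy at n = 13 for hydrogen is:
E_13 = -13.6057/13² = -0.08050710 eV
|E_13| = 0.08050710 eV

Convert to Joules:
KE = 0.08050710 eV × (1.602177 × 10⁻¹⁹ J/eV) = 1.28987e-20 J

Using KE = ½mv²:
v = √(2·KE/m_e)
v = √(2 × 1.28987e-20 J / 9.10938 × 10⁻³¹ kg)
v = 1.683e+05 m/s

This is approximately 0.05613% the speed of light.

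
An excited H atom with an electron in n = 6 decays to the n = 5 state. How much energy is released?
0.166292 eV

The energy levels are E_n = -13.6057 eV / n².

Energy at n = 6: E_6 = -13.6057 / 6² = -0.377936111 eV
Energy at n = 5: E_5 = -13.6057 / 5² = -0.544228000 eV

For emission (electron falling to lower state), the photon energy is:
E_photon = E_6 - E_5 = |-0.377936111 - (-0.544228000)|
E_photon = 0.166292 eV

This energy is carried away by the emitted photon.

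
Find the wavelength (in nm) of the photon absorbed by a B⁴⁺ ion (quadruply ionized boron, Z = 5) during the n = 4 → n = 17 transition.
61.739 nm

First, find the transition energy using E_n = -13.6057 Z² / n² eV:
E_4 = -13.6057 × 5² / 4² = -21.25891 eV
E_17 = -13.6057 × 5² / 17² = -1.17696 eV

Photon energy: |ΔE| = |E_17 - E_4| = 20.08195 eV

Convert to wavelength using E = hc/λ with hc = 1239.84 eV·nm:
λ = hc/E = 1239.84 eV·nm / 20.08195 eV
λ = 61.739 nm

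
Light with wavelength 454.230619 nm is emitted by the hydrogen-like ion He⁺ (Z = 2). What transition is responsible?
n = 9 → n = 4

First, find the photon energy from the wavelength (hc = 1239.84 eV·nm):
E = hc/λ = 1239.84 eV·nm / 454.230619 nm = 2.7295386 eV

The energy levels of He⁺ satisfy E_n = -13.6057 × 2² / n² eV, so an emission n_i → n_f releases
ΔE = 13.6057 × 2² × (1/n_f² − 1/n_i²) eV.

Setting ΔE equal to the photon energy:
1/n_f² − 1/n_i² = 2.7295386 / (13.6057 × 2²) = 0.050154321

Since 1/n_i² must be positive, we need 1/n_f² > 0.050154321, i.e. n_f ≤ 4. For each allowed n_f, solve n_i = (1/n_f² − 0.050154321)^(−1/2) and check whether it is a whole number:
  n_f = 1: 1/n_i² = 1.000000000 − 0.050154321 = 0.949845679 → n_i = 1.026  (not an integer) ✗
  n_f = 2: 1/n_i² = 0.250000000 − 0.050154321 = 0.199845679 → n_i = 2.237  (not an integer) ✗
  n_f = 3: 1/n_i² = 0.111111111 − 0.050154321 = 0.060956790 → n_i = 4.050  (not an integer) ✗
  n_f = 4: 1/n_i² = 0.062500000 − 0.050154321 = 0.012345679 → n_i = 9.000  → integer, n_i = 9 ✓

Only n_f = 4 gives an integer upper level, n_i = 9.

The transition is from n = 9 to n = 4 (emission).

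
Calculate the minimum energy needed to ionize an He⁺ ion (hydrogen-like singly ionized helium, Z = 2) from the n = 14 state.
0.2777 eV

The ionization energy is the energy needed to remove the electron completely (n → ∞).

For a hydrogen-like ion with Z = 2, E_n = -13.6057 Z² / n² eV.

At n = 14: E_14 = -13.6057 × 2² / 14² = -0.2776673 eV
At n = ∞: E_∞ = 0 eV

Ionization energy = E_∞ - E_14 = 0 - (-0.2776673) = 0.2776673 eV
Ionization energy ≈ 0.2777 eV

This is also called the binding energy of the electron in state n = 14.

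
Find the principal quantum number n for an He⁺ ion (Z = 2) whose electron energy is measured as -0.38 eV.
n = 12

The exact energy levels follow E_n = -13.6057 Z² / n² eV with Z = 2.

The measured value (-0.38 eV) is reported to only 2 significant figures, so we must test candidate n values and see which one matches to that precision.

Candidate energies:
  n = 10:  E = -13.6057 × 2² / 10² = -0.54423 eV
  n = 11:  E = -13.6057 × 2² / 11² = -0.44978 eV
  n = 12:  E = -13.6057 × 2² / 12² = -0.37794 eV  ← matches
  n = 13:  E = -13.6057 × 2² / 13² = -0.32203 eV
  n = 14:  E = -13.6057 × 2² / 14² = -0.27767 eV

Checking against the measurement of -0.38 eV (2 sig figs), only n = 12 agrees:
E_12 = -0.37794 eV, which rounds to -0.38 eV ✓

Therefore n = 12.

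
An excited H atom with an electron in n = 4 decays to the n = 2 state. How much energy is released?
2.55107 eV

The energy levels are E_n = -13.6057 eV / n².

Energy at n = 4: E_4 = -13.6057 / 4² = -0.85035625 eV
Energy at n = 2: E_2 = -13.6057 / 2² = -3.40142500 eV

For emission (electron falling to lower state), the photon energy is:
E_photon = E_4 - E_2 = |-0.85035625 - (-3.40142500)|
E_photon = 2.55107 eV

This energy is carried away by the emitted photon.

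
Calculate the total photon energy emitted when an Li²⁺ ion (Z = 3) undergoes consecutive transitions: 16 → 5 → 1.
121.972975 eV

The energy levels of Li²⁺ are E_n = -13.6057 × 3² / n² eV.

First transition (16 → 5):
ΔE₁ = |E_5 - E_16|
ΔE₁ = |-4.898052000000 - (-0.478325390625)| = 4.419726609 eV

Second transition (5 → 1):
ΔE₂ = |E_1 - E_5|
ΔE₂ = |-122.451300000000 - (-4.898052000000)| = 117.553248000 eV

Total energy released:
E_total = ΔE₁ + ΔE₂ = 4.419726609 + 117.553248000 = 121.972975 eV

Note: This equals the direct transition 16 → 1: 121.972975 eV ✓
Energy is conserved regardless of the path taken.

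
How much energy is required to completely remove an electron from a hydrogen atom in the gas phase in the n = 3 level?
1.51174 eV

The ionization energy is the energy needed to remove the electron completely (n → ∞).

For hydrogen, E_n = -13.6057 eV / n².

At n = 3: E_3 = -13.6057 / 3² = -1.51174444 eV
At n = ∞: E_∞ = 0 eV

Ionization energy = E_∞ - E_3 = 0 - (-1.51174444) = 1.51174444 eV
Ionization energy ≈ 1.51174 eV

This is also called the binding energy of the electron in state n = 3.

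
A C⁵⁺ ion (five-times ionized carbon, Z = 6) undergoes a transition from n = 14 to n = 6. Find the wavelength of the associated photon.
111.62998 nm

First, find the transition energy using E_n = -13.6057 Z² / n² eV:
E_14 = -13.6057 × 6² / 14² = -2.49900612 eV
E_6 = -13.6057 × 6² / 6² = -13.60570000 eV

Photon energy: |ΔE| = |E_6 - E_14| = 11.10669388 eV

Convert to wavelength using E = hc/λ with hc = 1239.84 eV·nm:
λ = hc/E = 1239.84 eV·nm / 11.10669388 eV
λ = 111.62998 nm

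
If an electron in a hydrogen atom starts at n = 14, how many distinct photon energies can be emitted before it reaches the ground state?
91

The electron can occupy levels n = 1, 2, ..., 14 during de-excitation — that is m = 14 - 1 + 1 = 14 distinct levels.

The number of distinct spectral lines equals the number of ways to choose 2 of these m levels (each pair gives one possible emission transition):

Number of lines = m(m-1)/2 = 14×13/2 = 91

These correspond to all possible transitions between the 14 levels:
14 → 13, 14 → 12, 14 → 11, 14 → 10, 14 → 9, 14 → 8, 14 → 7, 14 → 6...

Each transition produces a photon with a unique energy (and thus wavelength). This count does not depend on Z.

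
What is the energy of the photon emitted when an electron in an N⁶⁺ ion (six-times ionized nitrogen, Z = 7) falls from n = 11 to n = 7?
8.10 eV

The energy levels are E_n = -13.6057 Z² eV / n².

Energy at n = 11: E_11 = -13.6057 × 7² / 11² = -5.50975 eV
Energy at n = 7: E_7 = -13.6057 × 7² / 7² = -13.60570 eV

For emission (electron falling to lower state), the photon energy is:
E_photon = E_11 - E_7 = |-5.50975 - (-13.60570)|
E_photon = 8.10 eV

This energy is carried away by the emitted photon.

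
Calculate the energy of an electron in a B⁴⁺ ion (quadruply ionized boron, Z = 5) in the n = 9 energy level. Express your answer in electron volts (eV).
-4.199 eV

The energy levels of a hydrogen-like atom are given by:
E_n = -13.6057 Z² / n² eV  (with Z = 5 for B⁴⁺)

For n = 9:
E_9 = -13.6057 × 5² / 9²
E_9 = -13.6057 × 25 / 81
E_9 = -4.199 eV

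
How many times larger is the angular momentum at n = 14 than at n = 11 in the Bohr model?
1.27

In the Bohr model, L_n = nℏ, so the ratio is purely the ratio of quantum numbers:

L_14/L_11 = 14ℏ / 11ℏ = 14/11 = 1.27

The angular momentum scales linearly with n.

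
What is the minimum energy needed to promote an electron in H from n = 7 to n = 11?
0.16522 eV

The energy levels of a hydrogen-like atom are E_n = -13.6057 eV / n².

Energy at n = 7: E_7 = -13.6057 / 7² = -0.27766735 eV
Energy at n = 11: E_11 = -13.6057 / 11² = -0.11244380 eV

The excitation energy is the difference:
ΔE = E_11 - E_7
ΔE = -0.11244380 - (-0.27766735)
ΔE = 0.16522 eV

Since this is positive, energy must be absorbed (photon absorption).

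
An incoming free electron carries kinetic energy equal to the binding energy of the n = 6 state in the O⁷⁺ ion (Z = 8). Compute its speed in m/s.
2.9169e+06 m/s (or 0.97% of c)

The binding energy at n = 6 for O⁷⁺ is:
E_6 = -13.6057 × 8²/6² = -24.187911 eV
|E_6| = 24.187911 eV

Convert to Joules:
KE = 24.187911 eV × (1.602177 × 10⁻¹⁹ J/eV) = 3.875331e-18 J

Using KE = ½mv²:
v = √(2·KE/m_e)
v = √(2 × 3.875331e-18 J / 9.10938 × 10⁻³¹ kg)
v = 2.9169e+06 m/s

This is approximately 0.97% the speed of light.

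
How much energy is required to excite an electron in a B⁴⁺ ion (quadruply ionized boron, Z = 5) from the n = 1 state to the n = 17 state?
338.965536 eV

The energy levels of a hydrogen-like atom are E_n = -13.6057 Z² eV / n².

Energy at n = 1: E_1 = -13.6057 × 5² / 1² = -340.142500000 eV
Energy at n = 17: E_17 = -13.6057 × 5² / 17² = -1.176963668 eV

The excitation energy is the difference:
ΔE = E_17 - E_1
ΔE = -1.176963668 - (-340.142500000)
ΔE = 338.965536 eV

Since this is positive, energy must be absorbed (photon absorption).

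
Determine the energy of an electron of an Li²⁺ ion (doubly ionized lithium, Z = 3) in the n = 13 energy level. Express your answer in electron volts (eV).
-0.724564 eV

The energy levels of a hydrogen-like atom are given by:
E_n = -13.6057 Z² / n² eV  (with Z = 3 for Li²⁺)

For n = 13:
E_13 = -13.6057 × 3² / 13²
E_13 = -13.6057 × 9 / 169
E_13 = -0.724564 eV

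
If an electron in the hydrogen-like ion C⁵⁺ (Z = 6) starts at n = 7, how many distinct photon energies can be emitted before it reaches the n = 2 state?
15

The electron can occupy levels n = 2, 3, ..., 7 during de-excitation — that is m = 7 - 2 + 1 = 6 distinct levels.

The number of distinct spectral lines equals the number of ways to choose 2 of these m levels (each pair gives one possible emission transition):

Number of lines = m(m-1)/2 = 6×5/2 = 15

These correspond to all possible transitions between the 6 levels:
7 → 6, 7 → 5, 7 → 4, 7 → 3, 7 → 2, 6 → 5, 6 → 4, 6 → 3...

Each transition produces a photon with a unique energy (and thus wavelength). This count does not depend on Z.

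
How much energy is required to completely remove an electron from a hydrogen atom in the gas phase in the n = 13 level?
0.081 eV

The ionization energy is the energy needed to remove the electron completely (n → ∞).

For hydrogen, E_n = -13.6057 eV / n².

At n = 13: E_13 = -13.6057 / 13² = -0.080507 eV
At n = ∞: E_∞ = 0 eV

Ionization energy = E_∞ - E_13 = 0 - (-0.080507) = 0.080507 eV
Ionization energy ≈ 0.081 eV

This is also called the binding energy of the electron in state n = 13.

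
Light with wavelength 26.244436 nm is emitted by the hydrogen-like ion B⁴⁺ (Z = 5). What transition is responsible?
n = 3 → n = 2

First, find the photon energy from the wavelength (hc = 1239.84 eV·nm):
E = hc/λ = 1239.84 eV·nm / 26.244436 nm = 47.242014 eV

The energy levels of B⁴⁺ satisfy E_n = -13.6057 × 5² / n² eV, so an emission n_i → n_f releases
ΔE = 13.6057 × 5² × (1/n_f² − 1/n_i²) eV.

Setting ΔE equal to the photon energy:
1/n_f² − 1/n_i² = 47.242014 / (13.6057 × 5²) = 0.13888889

Since 1/n_i² must be positive, we need 1/n_f² > 0.13888889, i.e. n_f ≤ 2. For each allowed n_f, solve n_i = (1/n_f² − 0.13888889)^(−1/2) and check whether it is a whole number:
  n_f = 1: 1/n_i² = 1.00000000 − 0.13888889 = 0.86111111 → n_i = 1.078  (not an integer) ✗
  n_f = 2: 1/n_i² = 0.25000000 − 0.13888889 = 0.11111111 → n_i = 3.000  → integer, n_i = 3 ✓

Only n_f = 2 gives an integer upper level, n_i = 3.

The transition is from n = 3 to n = 2 (emission).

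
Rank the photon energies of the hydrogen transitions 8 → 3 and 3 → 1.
3 → 1

Calculate the energy for each transition:

Transition 8 → 3:
ΔE₁ = |E_3 - E_8| = |-13.6057/3² - (-13.6057/8²)|
ΔE₁ = |-1.51174444444 - (-0.21258906250)| = 1.29915538 eV

Transition 3 → 1:
ΔE₂ = |E_1 - E_3| = |-13.6057/1² - (-13.6057/3²)|
ΔE₂ = |-13.60570000000 - (-1.51174444444)| = 12.09395556 eV

Since 12.09395556 eV > 1.29915538 eV, the transition 3 → 1 emits the more energetic photon.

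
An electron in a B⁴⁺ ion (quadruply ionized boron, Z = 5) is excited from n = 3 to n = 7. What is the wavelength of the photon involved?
40.19 nm

First, find the transition energy using E_n = -13.6057 Z² / n² eV:
E_3 = -13.6057 × 5² / 3² = -37.7936 eV
E_7 = -13.6057 × 5² / 7² = -6.9417 eV

Photon energy: |ΔE| = |E_7 - E_3| = 30.8519 eV

Convert to wavelength using E = hc/λ with hc = 1239.84 eV·nm:
λ = hc/E = 1239.84 eV·nm / 30.8519 eV
λ = 40.19 nm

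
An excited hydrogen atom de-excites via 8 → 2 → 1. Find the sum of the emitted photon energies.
13.39311 eV

The energy levels of hydrogen are E_n = -13.6057 / n² eV.

First transition (8 → 2):
ΔE₁ = |E_2 - E_8|
ΔE₁ = |-3.40142500000 - (-0.21258906250)| = 3.18883594 eV

Second transition (2 → 1):
ΔE₂ = |E_1 - E_2|
ΔE₂ = |-13.60570000000 - (-3.40142500000)| = 10.20427500 eV

Total energy released:
E_total = ΔE₁ + ΔE₂ = 3.18883594 + 10.20427500 = 13.39311 eV

Note: This equals the direct transition 8 → 1: 13.39311 eV ✓
Energy is conserved regardless of the path taken.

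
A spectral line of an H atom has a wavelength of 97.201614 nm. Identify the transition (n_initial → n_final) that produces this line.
n = 4 → n = 1

First, find the photon energy from the wavelength (hc = 1239.84 eV·nm):
E = hc/λ = 1239.84 eV·nm / 97.201614 nm = 12.755344 eV

The energy levels of hydrogen satisfy E_n = -13.6057 / n² eV, so an emission n_i → n_f releases
ΔE = 13.6057 × (1/n_f² − 1/n_i²) eV.

Setting ΔE equal to the photon energy:
1/n_f² − 1/n_i² = 12.755344 / 13.6057 = 0.93750002

Since 1/n_i² must be positive, we need 1/n_f² > 0.93750002, i.e. n_f ≤ 1. For each allowed n_f, solve n_i = (1/n_f² − 0.93750002)^(−1/2) and check whether it is a whole number:
  n_f = 1: 1/n_i² = 1.00000000 − 0.93750002 = 0.06249998 → n_i = 4.000  → integer, n_i = 4 ✓

Only n_f = 1 gives an integer upper level, n_i = 4.

The transition is from n = 4 to n = 1 (emission).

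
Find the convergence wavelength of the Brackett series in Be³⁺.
91.127 nm

The series limit corresponds to the transition from n = ∞ to n = 4.
This is the highest energy (shortest wavelength) transition in the Brackett series.

E_∞ = 0 eV
E_4 = -13.6057 × 4² / 4² = -13.60570 eV

Energy at series limit:
ΔE = E_∞ - E_4 = 0 - (-13.60570) = 13.60570 eV
λ = hc/E = 1239.84 eV·nm / 13.60570 eV = 91.127 nm

This energy equals the ionization energy from the n = 4 state of Be³⁺.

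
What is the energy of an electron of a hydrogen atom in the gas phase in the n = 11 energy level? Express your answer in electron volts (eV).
-0.112444 eV

The energy levels of a hydrogen-like atom are given by:
E_n = -13.6057 eV / n²

For n = 11:
E_11 = -13.6057 eV / 11²
E_11 = -13.6057 eV / 121
E_11 = -0.112444 eV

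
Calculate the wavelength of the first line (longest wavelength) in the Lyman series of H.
121.502 nm

The longest wavelength corresponds to the smallest energy transition in the series.
The Lyman series has all transitions ending at n_f = 1.

For H, the first line (α-line) is the jump from n = 2 to n = 1:
E_2 = -13.6057 / 2² = -3.401425 eV
E_1 = -13.6057 / 1² = -13.605700 eV
ΔE = E_2 - E_1 = 10.204275 eV

λ = hc/E = 1239.84 eV·nm / 10.204275 eV
λ = 121.502 nm

This is the α-line of the Lyman series in H.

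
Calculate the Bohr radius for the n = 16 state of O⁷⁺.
1.693367 nm (or 16.933671 Å)

The Bohr radius formula is:
r_n = n² a₀ / Z

where a₀ = 0.052917721 nm is the Bohr radius.

For O⁷⁺ (Z = 8) at n = 16:
r_16 = 16² × 0.052917721 nm / 8
r_16 = 256 × 0.052917721 nm / 8
r_16 = 13.5469366 nm / 8
r_16 = 1.693367 nm

The electron orbits at approximately 1.693367 nm from the nucleus.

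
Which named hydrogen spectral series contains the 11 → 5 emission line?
Pfund series

The spectral series in hydrogen are named based on the final (lower) energy level:
- Lyman series: n_final = 1 (ultraviolet)
- Balmer series: n_final = 2 (visible/near-UV)
- Paschen series: n_final = 3 (infrared)
- Brackett series: n_final = 4 (infrared)
- Pfund series: n_final = 5 (far infrared)

Since this transition ends at n = 5, it belongs to the Pfund series.

For reference, this 11 → 5 line has photon energy
ΔE = 13.6057 eV × (1/5² - 1/11²) = 0.4317841983 eV,
corresponding to wavelength λ = hc/ΔE = 1239.84 eV·nm / 0.4317841983 eV = 2871.4344 nm in the far infrared region.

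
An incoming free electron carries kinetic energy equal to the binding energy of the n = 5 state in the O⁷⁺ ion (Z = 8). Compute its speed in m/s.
3.50031e+06 m/s (or 1.167577% of c)

The binding energy at n = 5 for O⁷⁺ is:
E_5 = -13.6057 × 8²/5² = -34.83059200 eV
|E_5| = 34.83059200 eV

Convert to Joules:
KE = 34.83059200 eV × (1.602177 × 10⁻¹⁹ J/eV) = 5.5804773e-18 J

Using KE = ½mv²:
v = √(2·KE/m_e)
v = √(2 × 5.5804773e-18 J / 9.10938 × 10⁻³¹ kg)
v = 3.50031e+06 m/s

This is approximately 1.167577% the speed of light.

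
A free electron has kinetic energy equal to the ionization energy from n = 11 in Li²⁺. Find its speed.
5.966e+05 m/s (or 0.199019% of c)

The binding energy at n = 11 for Li²⁺ is:
E_11 = -13.6057 × 3²/11² = -1.01199421 eV
|E_11| = 1.01199421 eV

Convert to Joules:
KE = 1.01199421 eV × (1.602177 × 10⁻¹⁹ J/eV) = 1.62139e-19 J

Using KE = ½mv²:
v = √(2·KE/m_e)
v = √(2 × 1.62139e-19 J / 9.10938 × 10⁻³¹ kg)
v = 5.966e+05 m/s

This is approximately 0.199019% the speed of light.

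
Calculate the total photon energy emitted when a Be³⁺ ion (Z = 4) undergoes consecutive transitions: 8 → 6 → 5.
5.30622 eV

The energy levels of Be³⁺ are E_n = -13.6057 × 4² / n² eV.

First transition (8 → 6):
ΔE₁ = |E_6 - E_8|
ΔE₁ = |-6.04697777778 - (-3.40142500000)| = 2.64555278 eV

Second transition (6 → 5):
ΔE₂ = |E_5 - E_6|
ΔE₂ = |-8.70764800000 - (-6.04697777778)| = 2.66067022 eV

Total energy released:
E_total = ΔE₁ + ΔE₂ = 2.64555278 + 2.66067022 = 5.30622 eV

Note: This equals the direct transition 8 → 5: 5.30622 eV ✓
Energy is conserved regardless of the path taken.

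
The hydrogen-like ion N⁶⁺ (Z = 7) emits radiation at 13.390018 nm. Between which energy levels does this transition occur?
n = 3 → n = 2

First, find the photon energy from the wavelength (hc = 1239.84 eV·nm):
E = hc/λ = 1239.84 eV·nm / 13.390018 nm = 92.594349 eV

The energy levels of N⁶⁺ satisfy E_n = -13.6057 × 7² / n² eV, so an emission n_i → n_f releases
ΔE = 13.6057 × 7² × (1/n_f² − 1/n_i²) eV.

Setting ΔE equal to the photon energy:
1/n_f² − 1/n_i² = 92.594349 / (13.6057 × 7²) = 0.13888889

Since 1/n_i² must be positive, we need 1/n_f² > 0.13888889, i.e. n_f ≤ 2. For each allowed n_f, solve n_i = (1/n_f² − 0.13888889)^(−1/2) and check whether it is a whole number:
  n_f = 1: 1/n_i² = 1.00000000 − 0.13888889 = 0.86111111 → n_i = 1.078  (not an integer) ✗
  n_f = 2: 1/n_i² = 0.25000000 − 0.13888889 = 0.11111111 → n_i = 3.000  → integer, n_i = 3 ✓

Only n_f = 2 gives an integer upper level, n_i = 3.

The transition is from n = 3 to n = 2 (emission).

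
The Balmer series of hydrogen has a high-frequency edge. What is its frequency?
8.22461e+14 Hz

The series limit corresponds to the transition from n = ∞ to n = 2.
This is the highest energy (shortest wavelength) transition in the Balmer series.

E_∞ = 0 eV
E_2 = -13.6057 / 2² = -3.40142500 eV

Energy at series limit:
ΔE = E_∞ - E_2 = 0 - (-3.40142500) = 3.40142500 eV
E = 3.40142500 eV × (1.602177 × 10⁻¹⁹ J/eV) = 5.4496849e-19 J
f = E/h = 5.4496849e-19 J / (6.62607 × 10⁻³⁴ J·s) = 8.22461e+14 Hz

This energy equals the ionization energy from the n = 2 state of hydrogen.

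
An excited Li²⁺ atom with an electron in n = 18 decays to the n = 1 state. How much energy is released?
122.073 eV

The energy levels are E_n = -13.6057 Z² eV / n².

Energy at n = 18: E_18 = -13.6057 × 3² / 18² = -0.377936 eV
Energy at n = 1: E_1 = -13.6057 × 3² / 1² = -122.451300 eV

For emission (electron falling to lower state), the photon energy is:
E_photon = E_18 - E_1 = |-0.377936 - (-122.451300)|
E_photon = 122.073 eV

This energy is carried away by the emitted photon.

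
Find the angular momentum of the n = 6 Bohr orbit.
6.33e-34 J·s (or 6ℏ)

In the Bohr model, angular momentum is quantized:
L = nℏ

where ℏ = h/(2π) = 1.0546e-34 J·s

For n = 6:
L = 6 × 1.0546e-34 J·s
L = 6.33e-34 J·s

This can also be written as L = 6ℏ.
The angular momentum is an integer multiple of the reduced Planck constant.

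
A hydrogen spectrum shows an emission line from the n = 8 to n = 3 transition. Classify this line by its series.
Paschen series

The spectral series in hydrogen are named based on the final (lower) energy level:
- Lyman series: n_final = 1 (ultraviolet)
- Balmer series: n_final = 2 (visible/near-UV)
- Paschen series: n_final = 3 (infrared)
- Brackett series: n_final = 4 (infrared)
- Pfund series: n_final = 5 (far infrared)

Since this transition ends at n = 3, it belongs to the Paschen series.

For reference, this 8 → 3 line has photon energy
ΔE = 13.6057 eV × (1/3² - 1/8²) = 1.2991554 eV,
corresponding to wavelength λ = hc/ΔE = 1239.84 eV·nm / 1.2991554 eV = 954.343 nm in the infrared region.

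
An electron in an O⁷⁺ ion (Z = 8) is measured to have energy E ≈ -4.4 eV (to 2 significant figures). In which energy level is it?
n = 14

The exact energy levels follow E_n = -13.6057 Z² / n² eV with Z = 8.

The measured value (-4.4 eV) is reported to only 2 significant figures, so we must test candidate n values and see which one matches to that precision.

Candidate energies:
  n = 12:  E = -13.6057 × 8² / 12² = -6.04698 eV
  n = 13:  E = -13.6057 × 8² / 13² = -5.15245 eV
  n = 14:  E = -13.6057 × 8² / 14² = -4.44268 eV  ← matches
  n = 15:  E = -13.6057 × 8² / 15² = -3.87007 eV
  n = 16:  E = -13.6057 × 8² / 16² = -3.40143 eV

Checking against the measurement of -4.4 eV (2 sig figs), only n = 14 agrees:
E_14 = -4.44268 eV, which rounds to -4.4 eV ✓

Therefore n = 14.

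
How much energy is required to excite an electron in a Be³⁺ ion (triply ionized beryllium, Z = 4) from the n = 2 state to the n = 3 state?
30.234889 eV

The energy levels of a hydrogen-like atom are E_n = -13.6057 Z² eV / n².

Energy at n = 2: E_2 = -13.6057 × 4² / 2² = -54.422800000 eV
Energy at n = 3: E_3 = -13.6057 × 4² / 3² = -24.187911111 eV

The excitation energy is the difference:
ΔE = E_3 - E_2
ΔE = -24.187911111 - (-54.422800000)
ΔE = 30.234889 eV

Since this is positive, energy must be absorbed (photon absorption).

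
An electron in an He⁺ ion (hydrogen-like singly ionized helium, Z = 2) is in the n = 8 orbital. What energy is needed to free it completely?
0.850356 eV

The ionization energy is the energy needed to remove the electron completely (n → ∞).

For a hydrogen-like ion with Z = 2, E_n = -13.6057 Z² / n² eV.

At n = 8: E_8 = -13.6057 × 2² / 8² = -0.850356250 eV
At n = ∞: E_∞ = 0 eV

Ionization energy = E_∞ - E_8 = 0 - (-0.850356250) = 0.850356250 eV
Ionization energy ≈ 0.850356 eV

This is also called the binding energy of the electron in state n = 8.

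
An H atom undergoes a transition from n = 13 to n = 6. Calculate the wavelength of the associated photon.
4168.524 nm

First, find the transition energy using E_n = -13.6057 / n² eV:
E_13 = -13.6057 / 13² = -0.080507101 eV
E_6 = -13.6057 / 6² = -0.377936111 eV

Photon energy: |ΔE| = |E_6 - E_13| = 0.297429010 eV

Convert to wavelength using E = hc/λ with hc = 1239.84 eV·nm:
λ = hc/E = 1239.84 eV·nm / 0.297429010 eV
λ = 4168.524 nm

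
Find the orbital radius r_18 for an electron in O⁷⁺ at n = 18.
2.1432 nm (or 21.4317 Å)

The Bohr radius formula is:
r_n = n² a₀ / Z

where a₀ = 0.0529177 nm is the Bohr radius.

For O⁷⁺ (Z = 8) at n = 18:
r_18 = 18² × 0.0529177 nm / 8
r_18 = 324 × 0.0529177 nm / 8
r_18 = 17.14533 nm / 8
r_18 = 2.1432 nm

The electron orbits at approximately 2.1432 nm from the nucleus.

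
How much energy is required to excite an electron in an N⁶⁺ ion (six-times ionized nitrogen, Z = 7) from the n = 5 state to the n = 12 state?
22.037 eV

The energy levels of a hydrogen-like atom are E_n = -13.6057 Z² eV / n².

Energy at n = 5: E_5 = -13.6057 × 7² / 5² = -26.667172 eV
Energy at n = 12: E_12 = -13.6057 × 7² / 12² = -4.629717 eV

The excitation energy is the difference:
ΔE = E_12 - E_5
ΔE = -4.629717 - (-26.667172)
ΔE = 22.037 eV

Since this is positive, energy must be absorbed (photon absorption).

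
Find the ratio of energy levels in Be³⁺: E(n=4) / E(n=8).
4.000000

Using E_n = -13.6057 Z² / n² eV with Z = 4:

E_4 = -13.6057 × 4² / 4² = -217.6912 / 16 = -13.605700000000 eV
E_8 = -13.6057 × 4² / 8² = -217.6912 / 64 = -3.401425000000 eV

The ratio is:
E_4/E_8 = (-13.605700000000) / (-3.401425000000)
E_4/E_8 = (-217.6912/16) / (-217.6912/64)
E_4/E_8 = 64/16
E_4/E_8 = 4.000000
(Note: the Z² factors cancel in the ratio.)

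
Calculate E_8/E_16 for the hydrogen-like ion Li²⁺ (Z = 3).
4.00000

Using E_n = -13.6057 Z² / n² eV with Z = 3:

E_8 = -13.6057 × 3² / 8² = -122.4513 / 64 = -1.91330156250 eV
E_16 = -13.6057 × 3² / 16² = -122.4513 / 256 = -0.47832539063 eV

The ratio is:
E_8/E_16 = (-1.91330156250) / (-0.47832539063)
E_8/E_16 = (-122.4513/64) / (-122.4513/256)
E_8/E_16 = 256/64
E_8/E_16 = 4.00000
(Note: the Z² factors cancel in the ratio.)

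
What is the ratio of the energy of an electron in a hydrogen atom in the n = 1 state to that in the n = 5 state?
25.00000

Using E_n = -13.6057 Z² / n² eV with Z = 1:

E_1 = -13.6057 / 1² = -13.6057 / 1 = -13.60570000000 eV
E_5 = -13.6057 / 5² = -13.6057 / 25 = -0.54422800000 eV

The ratio is:
E_1/E_5 = (-13.60570000000) / (-0.54422800000)
E_1/E_5 = (-13.6057/1) / (-13.6057/25)
E_1/E_5 = 25/1
E_1/E_5 = 25.00000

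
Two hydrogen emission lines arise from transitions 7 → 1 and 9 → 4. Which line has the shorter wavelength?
7 → 1

Calculate the energy for each transition:

Transition 7 → 1:
ΔE₁ = |E_1 - E_7| = |-13.6057/1² - (-13.6057/7²)|
ΔE₁ = |-13.605700000 - (-0.277667347)| = 13.328033 eV

Transition 9 → 4:
ΔE₂ = |E_4 - E_9| = |-13.6057/4² - (-13.6057/9²)|
ΔE₂ = |-0.850356250 - (-0.167971605)| = 0.682385 eV

Since 13.328033 eV > 0.682385 eV, the transition 7 → 1 emits the more energetic photon.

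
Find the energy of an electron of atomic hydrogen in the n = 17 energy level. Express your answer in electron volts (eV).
-0.0471 eV

The energy levels of a hydrogen-like atom are given by:
E_n = -13.6057 eV / n²

For n = 17:
E_17 = -13.6057 eV / 17²
E_17 = -13.6057 eV / 289
E_17 = -0.0471 eV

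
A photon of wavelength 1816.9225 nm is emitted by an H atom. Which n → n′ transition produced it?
n = 9 → n = 4

First, find the photon energy from the wavelength (hc = 1239.84 eV·nm):
E = hc/λ = 1239.84 eV·nm / 1816.9225 nm = 0.68238464 eV

The energy levels of hydrogen satisfy E_n = -13.6057 / n² eV, so an emission n_i → n_f releases
ΔE = 13.6057 × (1/n_f² − 1/n_i²) eV.

Setting ΔE equal to the photon energy:
1/n_f² − 1/n_i² = 0.68238464 / 13.6057 = 0.050154321

Since 1/n_i² must be positive, we need 1/n_f² > 0.050154321, i.e. n_f ≤ 4. For each allowed n_f, solve n_i = (1/n_f² − 0.050154321)^(−1/2) and check whether it is a whole number:
  n_f = 1: 1/n_i² = 1.000000000 − 0.050154321 = 0.949845679 → n_i = 1.026  (not an integer) ✗
  n_f = 2: 1/n_i² = 0.250000000 − 0.050154321 = 0.199845679 → n_i = 2.237  (not an integer) ✗
  n_f = 3: 1/n_i² = 0.111111111 − 0.050154321 = 0.060956790 → n_i = 4.050  (not an integer) ✗
  n_f = 4: 1/n_i² = 0.062500000 − 0.050154321 = 0.012345679 → n_i = 9.000  → integer, n_i = 9 ✓

Only n_f = 4 gives an integer upper level, n_i = 9.

The transition is from n = 9 to n = 4 (emission).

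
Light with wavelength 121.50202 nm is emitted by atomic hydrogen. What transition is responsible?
n = 2 → n = 1

First, find the photon energy from the wavelength (hc = 1239.84 eV·nm):
E = hc/λ = 1239.84 eV·nm / 121.50202 nm = 10.204275 eV

The energy levels of hydrogen satisfy E_n = -13.6057 / n² eV, so an emission n_i → n_f releases
ΔE = 13.6057 × (1/n_f² − 1/n_i²) eV.

Setting ΔE equal to the photon energy:
1/n_f² − 1/n_i² = 10.204275 / 13.6057 = 0.75000000

Since 1/n_i² must be positive, we need 1/n_f² > 0.75000000, i.e. n_f ≤ 1. For each allowed n_f, solve n_i = (1/n_f² − 0.75000000)^(−1/2) and check whether it is a whole number:
  n_f = 1: 1/n_i² = 1.00000000 − 0.75000000 = 0.25000000 → n_i = 2.000  → integer, n_i = 2 ✓

Only n_f = 1 gives an integer upper level, n_i = 2.

The transition is from n = 2 to n = 1 (emission).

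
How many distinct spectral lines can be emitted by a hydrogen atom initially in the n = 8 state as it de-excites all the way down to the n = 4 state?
10

The electron can occupy levels n = 4, 5, ..., 8 during de-excitation — that is m = 8 - 4 + 1 = 5 distinct levels.

The number of distinct spectral lines equals the number of ways to choose 2 of these m levels (each pair gives one possible emission transition):

Number of lines = m(m-1)/2 = 5×4/2 = 10

These correspond to all possible transitions between the 5 levels:
8 → 7, 8 → 6, 8 → 5, 8 → 4, 7 → 6, 7 → 5, 7 → 4, 6 → 5...

Each transition produces a photon with a unique energy (and thus wavelength). This count does not depend on Z.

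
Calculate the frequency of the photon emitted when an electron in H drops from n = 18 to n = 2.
8.12307e+14 Hz

First, find the transition energy:
E_18 = -13.6057 / 18² = -0.04199290 eV
E_2 = -13.6057 / 2² = -3.40142500 eV
|ΔE| = |E_2 - E_18| = 3.35943210 eV

Convert to Joules: E = 3.35943210 eV × (1.602177 × 10⁻¹⁹ J/eV) = 5.3824048e-19 J

Using E = hf:
f = E/h = 5.3824048e-19 J / (6.62607 × 10⁻³⁴ J·s)
f = 8.12307e+14 Hz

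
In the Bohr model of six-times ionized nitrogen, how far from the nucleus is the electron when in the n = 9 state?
0.6123 nm (or 6.1233 Å)

The Bohr radius formula is:
r_n = n² a₀ / Z

where a₀ = 0.0529177 nm is the Bohr radius.

For N⁶⁺ (Z = 7) at n = 9:
r_9 = 9² × 0.0529177 nm / 7
r_9 = 81 × 0.0529177 nm / 7
r_9 = 4.28633 nm / 7
r_9 = 0.6123 nm

The electron orbits at approximately 0.6123 nm from the nucleus.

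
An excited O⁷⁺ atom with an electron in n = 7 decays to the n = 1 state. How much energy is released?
852.99409 eV

The energy levels are E_n = -13.6057 Z² eV / n².

Energy at n = 7: E_7 = -13.6057 × 8² / 7² = -17.77071020 eV
Energy at n = 1: E_1 = -13.6057 × 8² / 1² = -870.76480000 eV

For emission (electron falling to lower state), the photon energy is:
E_photon = E_7 - E_1 = |-17.77071020 - (-870.76480000)|
E_photon = 852.99409 eV

This energy is carried away by the emitted photon.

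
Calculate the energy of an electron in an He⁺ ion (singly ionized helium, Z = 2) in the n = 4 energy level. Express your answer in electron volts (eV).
-3.401425 eV

The energy levels of a hydrogen-like atom are given by:
E_n = -13.6057 Z² / n² eV  (with Z = 2 for He⁺)

For n = 4:
E_4 = -13.6057 × 2² / 4²
E_4 = -13.6057 × 4 / 16
E_4 = -3.401425 eV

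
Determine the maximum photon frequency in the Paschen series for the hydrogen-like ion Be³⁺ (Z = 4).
5.849e+15 Hz

The series limit corresponds to the transition from n = ∞ to n = 3.
This is the highest energy (shortest wavelength) transition in the Paschen series.

E_∞ = 0 eV
E_3 = -13.6057 × 4² / 3² = -24.1879111 eV

Energy at series limit:
ΔE = E_∞ - E_3 = 0 - (-24.1879111) = 24.1879111 eV
E = 24.1879111 eV × (1.602177 × 10⁻¹⁹ J/eV) = 3.87533e-18 J
f = E/h = 3.87533e-18 J / (6.62607 × 10⁻³⁴ J·s) = 5.849e+15 Hz

This energy equals the ionization energy from the n = 3 state of Be³⁺.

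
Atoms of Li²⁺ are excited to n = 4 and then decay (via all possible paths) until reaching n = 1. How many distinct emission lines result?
6

The electron can occupy levels n = 1, 2, ..., 4 during de-excitation — that is m = 4 - 1 + 1 = 4 distinct levels.

The number of distinct spectral lines equals the number of ways to choose 2 of these m levels (each pair gives one possible emission transition):

Number of lines = m(m-1)/2 = 4×3/2 = 6

These correspond to all possible transitions between the 4 levels:
4 → 3, 4 → 2, 4 → 1, 3 → 2, 3 → 1, 2 → 1

Each transition produces a photon with a unique energy (and thus wavelength). This count does not depend on Z.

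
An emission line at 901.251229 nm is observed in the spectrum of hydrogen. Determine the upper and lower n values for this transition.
n = 10 → n = 3

First, find the photon energy from the wavelength (hc = 1239.84 eV·nm):
E = hc/λ = 1239.84 eV·nm / 901.251229 nm = 1.3756874 eV

The energy levels of hydrogen satisfy E_n = -13.6057 / n² eV, so an emission n_i → n_f releases
ΔE = 13.6057 × (1/n_f² − 1/n_i²) eV.

Setting ΔE equal to the photon energy:
1/n_f² − 1/n_i² = 1.3756874 / 13.6057 = 0.10111111

Since 1/n_i² must be positive, we need 1/n_f² > 0.10111111, i.e. n_f ≤ 3. For each allowed n_f, solve n_i = (1/n_f² − 0.10111111)^(−1/2) and check whether it is a whole number:
  n_f = 1: 1/n_i² = 1.00000000 − 0.10111111 = 0.89888889 → n_i = 1.055  (not an integer) ✗
  n_f = 2: 1/n_i² = 0.25000000 − 0.10111111 = 0.14888889 → n_i = 2.592  (not an integer) ✗
  n_f = 3: 1/n_i² = 0.11111111 − 0.10111111 = 0.01000000 → n_i = 10.000  → integer, n_i = 10 ✓

Only n_f = 3 gives an integer upper level, n_i = 10.

The transition is from n = 10 to n = 3 (emission).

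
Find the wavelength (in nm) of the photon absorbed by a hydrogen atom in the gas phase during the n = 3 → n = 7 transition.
1004.67 nm

First, find the transition energy using E_n = -13.6057 / n² eV:
E_3 = -13.6057 / 3² = -1.5117444 eV
E_7 = -13.6057 / 7² = -0.2776673 eV

Photon energy: |ΔE| = |E_7 - E_3| = 1.2340771 eV

Convert to wavelength using E = hc/λ with hc = 1239.84 eV·nm:
λ = hc/E = 1239.84 eV·nm / 1.2340771 eV
λ = 1004.67 nm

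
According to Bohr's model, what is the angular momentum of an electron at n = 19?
2.004e-33 J·s (or 19ℏ)

In the Bohr model, angular momentum is quantized:
L = nℏ

where ℏ = h/(2π) = 1.05457e-34 J·s

For n = 19:
L = 19 × 1.05457e-34 J·s
L = 2.004e-33 J·s

This can also be written as L = 19ℏ.
The angular momentum is an integer multiple of the reduced Planck constant.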